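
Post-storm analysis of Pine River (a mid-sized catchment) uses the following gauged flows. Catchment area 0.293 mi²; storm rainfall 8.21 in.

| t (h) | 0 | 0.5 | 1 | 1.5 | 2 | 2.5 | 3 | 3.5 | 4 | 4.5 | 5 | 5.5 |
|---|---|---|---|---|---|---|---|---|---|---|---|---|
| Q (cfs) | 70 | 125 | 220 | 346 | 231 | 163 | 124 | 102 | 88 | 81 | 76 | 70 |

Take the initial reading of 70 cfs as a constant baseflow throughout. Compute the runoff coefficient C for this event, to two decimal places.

ΣQ_DR = 856.0 cfs; V = ΣQ_DR·Δt = 1.541 × 10^6 ft³.
Runoff depth d = V / A = 2.264 in.
C = d / P = 2.264 / 8.21 = 0.28.

C ≈ 0.28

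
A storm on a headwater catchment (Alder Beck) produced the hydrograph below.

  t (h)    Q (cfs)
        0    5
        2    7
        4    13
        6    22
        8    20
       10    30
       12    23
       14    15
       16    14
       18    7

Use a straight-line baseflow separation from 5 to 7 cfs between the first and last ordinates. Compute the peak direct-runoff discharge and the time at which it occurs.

Subtracting baseflow gives direct-runoff ordinates: 0.00, 1.78, 7.56, 16.33, 14.11, 23.89, 16.67, 8.44, 7.22, 0.00 cfs.
The maximum is 23.89 cfs, occurring at the reading for t = 10 h.

Q_p = 23.89 cfs at t = 10 h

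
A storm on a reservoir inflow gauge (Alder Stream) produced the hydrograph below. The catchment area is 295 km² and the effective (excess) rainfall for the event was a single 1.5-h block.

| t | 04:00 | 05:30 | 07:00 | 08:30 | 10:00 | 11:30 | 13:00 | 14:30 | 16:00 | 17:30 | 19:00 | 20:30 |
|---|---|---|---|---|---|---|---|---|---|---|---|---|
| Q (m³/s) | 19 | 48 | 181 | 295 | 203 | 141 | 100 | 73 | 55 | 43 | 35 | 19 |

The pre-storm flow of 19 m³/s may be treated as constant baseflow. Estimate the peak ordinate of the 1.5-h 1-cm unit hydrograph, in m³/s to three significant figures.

U_p ≈ 153 m³/s

Direct runoff: 0.0, 29.0, 162.0, 276.0, 184.0, 122.0, 81.0, 54.0, 36.0, 24.0, 16.0, 0.0 m³/s; ΣQ_DR = 984.0 m³/s, peak = 276.0 m³/s.
Runoff depth d = ΣQ_DR·Δt / A = 984.0 × 5400 / (295 km²) = 18.01 mm.
The 1-cm UH is the DRH scaled by (10 mm)/d, so U_p = 276.0 × 10/18.01 = 153 m³/s.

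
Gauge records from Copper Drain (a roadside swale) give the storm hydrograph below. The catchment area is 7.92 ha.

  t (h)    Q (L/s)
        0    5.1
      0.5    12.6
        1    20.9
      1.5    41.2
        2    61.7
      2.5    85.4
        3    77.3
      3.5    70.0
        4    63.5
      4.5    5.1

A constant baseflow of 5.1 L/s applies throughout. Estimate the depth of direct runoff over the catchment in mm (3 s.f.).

d ≈ 8.90 mm

Direct runoff: 0.0, 7.5, 15.8, 36.1, 56.6, 80.3, 72.2, 64.9, 58.4, 0.0 L/s; ΣQ_DR = 391.8 L/s.
V = ΣQ_DR · Δt = 391.8 × 1800 s = 7.052 × 10^5 L.
Over A = 7.92 ha, depth = V / A = 8.90 mm.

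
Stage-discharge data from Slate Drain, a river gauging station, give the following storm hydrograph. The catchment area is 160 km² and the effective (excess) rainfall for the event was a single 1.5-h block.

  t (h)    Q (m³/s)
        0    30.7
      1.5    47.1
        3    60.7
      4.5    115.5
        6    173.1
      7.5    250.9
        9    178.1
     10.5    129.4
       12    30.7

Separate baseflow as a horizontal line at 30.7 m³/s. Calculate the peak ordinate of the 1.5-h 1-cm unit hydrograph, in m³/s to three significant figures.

Direct runoff: 0.0, 16.4, 30.0, 84.8, 142.4, 220.2, 147.4, 98.7, 0.0 m³/s; ΣQ_DR = 739.9 m³/s, peak = 220.2 m³/s.
Runoff depth d = ΣQ_DR·Δt / A = 739.9 × 5400 / (160 km²) = 24.97 mm.
The 1-cm UH is the DRH scaled by (10 mm)/d, so U_p = 220.2 × 10/24.97 = 88.2 m³/s.

U_p ≈ 88.2 m³/s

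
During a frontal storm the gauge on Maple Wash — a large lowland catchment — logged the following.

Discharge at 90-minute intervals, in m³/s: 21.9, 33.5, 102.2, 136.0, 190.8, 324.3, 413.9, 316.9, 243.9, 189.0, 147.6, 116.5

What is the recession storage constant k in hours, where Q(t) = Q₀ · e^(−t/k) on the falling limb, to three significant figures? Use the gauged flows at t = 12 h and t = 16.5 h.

On the falling limb, Q drops from 243.9 to 116.5 m³/s between t = 12 h and t = 16.5 h (Δt = 4.5 h).
k = −Δt / ln(Q₂/Q₁) = −4.5 / ln(116.5/243.9) = 6.09 h.

k ≈ 6.09 h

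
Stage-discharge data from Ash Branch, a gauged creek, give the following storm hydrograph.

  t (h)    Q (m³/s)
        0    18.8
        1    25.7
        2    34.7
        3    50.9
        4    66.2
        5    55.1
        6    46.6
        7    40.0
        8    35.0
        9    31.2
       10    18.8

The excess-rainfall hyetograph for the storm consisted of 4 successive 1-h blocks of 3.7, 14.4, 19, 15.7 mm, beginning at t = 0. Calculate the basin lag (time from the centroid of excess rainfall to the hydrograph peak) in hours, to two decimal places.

t_L ≈ 1.62 h

Centroid of excess rainfall: t_c = Σ P_i·t̄_i / ΣP_i = 2.3845 h (block centres at 0.5, 1.5, 2.5, 3.5 h).
Hydrograph peak occurs at t = 4 h, so basin lag t_L = 4 − 2.3845 = 1.62 h.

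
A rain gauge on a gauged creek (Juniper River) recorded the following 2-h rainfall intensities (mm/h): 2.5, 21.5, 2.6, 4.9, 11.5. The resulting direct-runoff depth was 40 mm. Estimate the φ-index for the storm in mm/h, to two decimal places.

φ ≈ 6.50 mm/h

Only the 2 blocks with intensity above φ contribute runoff: 21.5, 11.5 mm/h.
Σ(I−φ)·Δt = d  ⇒  (21.5+11.5 − 2φ)·2 = 40
φ = (33.00 − 40/2) / 2 = 6.50 mm/h.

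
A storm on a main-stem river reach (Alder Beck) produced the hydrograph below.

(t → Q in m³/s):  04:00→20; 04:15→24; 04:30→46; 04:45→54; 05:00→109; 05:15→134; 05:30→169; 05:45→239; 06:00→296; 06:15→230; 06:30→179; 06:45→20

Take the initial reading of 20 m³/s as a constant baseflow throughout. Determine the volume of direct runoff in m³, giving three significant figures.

Direct-runoff ordinates (Q − Q_b): 0.0, 4.0, 26.0, 34.0, 89.0, 114.0, 149.0, 219.0, 276.0, 210.0, 159.0, 0.0 m³/s.
ΣQ_DR = 1280 m³/s.
With Δt = 0.25 h = 900 s, V = ΣQ_DR · Δt = 1280 × 900 = 1.15 × 10^6 m³.

V ≈ 1.15 × 10^6 m³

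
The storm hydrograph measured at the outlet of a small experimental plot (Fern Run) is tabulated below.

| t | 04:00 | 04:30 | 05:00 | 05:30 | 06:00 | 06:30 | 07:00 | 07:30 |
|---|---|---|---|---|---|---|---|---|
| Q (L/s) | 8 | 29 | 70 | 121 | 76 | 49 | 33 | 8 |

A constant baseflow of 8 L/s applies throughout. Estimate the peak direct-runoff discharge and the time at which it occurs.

Subtracting baseflow gives direct-runoff ordinates: 0.0, 21.0, 62.0, 113.0, 68.0, 41.0, 25.0, 0.0 L/s.
The maximum is 113.0 L/s, occurring at the reading for t = 05:30.

Q_p = 113.0 L/s at t = 05:30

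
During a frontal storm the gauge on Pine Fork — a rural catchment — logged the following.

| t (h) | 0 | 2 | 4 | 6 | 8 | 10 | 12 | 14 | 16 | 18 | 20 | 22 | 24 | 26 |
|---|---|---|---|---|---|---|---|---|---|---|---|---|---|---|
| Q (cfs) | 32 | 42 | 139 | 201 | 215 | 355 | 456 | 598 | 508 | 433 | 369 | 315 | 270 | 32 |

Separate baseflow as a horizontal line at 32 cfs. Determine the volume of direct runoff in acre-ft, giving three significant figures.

Direct-runoff ordinates (Q − Q_b): 0.0, 10.0, 107.0, 169.0, 183.0, 323.0, 424.0, 566.0, 476.0, 401.0, 337.0, 283.0, 238.0, 0.0 cfs.
ΣQ_DR = 3517 cfs.
With Δt = 2 h = 7200 s, V = ΣQ_DR · Δt = 3517 × 7200 = 2.53 × 10^7 ft³ = 581 acre-ft.

V ≈ 581 acre-ft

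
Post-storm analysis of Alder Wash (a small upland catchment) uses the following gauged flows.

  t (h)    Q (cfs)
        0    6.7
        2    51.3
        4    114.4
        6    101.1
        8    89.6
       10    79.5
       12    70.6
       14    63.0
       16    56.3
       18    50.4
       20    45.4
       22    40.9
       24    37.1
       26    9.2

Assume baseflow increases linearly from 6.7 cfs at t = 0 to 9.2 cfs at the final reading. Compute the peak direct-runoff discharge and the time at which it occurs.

Subtracting baseflow gives direct-runoff ordinates: 0.00, 44.41, 107.32, 93.82, 82.13, 71.84, 62.75, 54.95, 48.06, 41.97, 36.78, 32.08, 28.09, 0.00 cfs.
The maximum is 107.32 cfs, occurring at the reading for t = 4 h.

Q_p = 107.32 cfs at t = 4 h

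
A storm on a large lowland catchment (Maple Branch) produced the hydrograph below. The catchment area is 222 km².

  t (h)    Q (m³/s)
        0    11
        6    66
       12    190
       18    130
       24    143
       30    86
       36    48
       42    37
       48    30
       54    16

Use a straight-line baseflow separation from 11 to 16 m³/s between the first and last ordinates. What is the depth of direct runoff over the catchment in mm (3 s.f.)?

Direct runoff: 0.00, 54.44, 177.89, 117.33, 129.78, 72.22, 33.67, 22.11, 14.56, 0.00 m³/s; ΣQ_DR = 622.0 m³/s.
V = ΣQ_DR · Δt = 622.0 × 21600 s = 1.344 × 10^7 m³.
Over A = 222 km², depth = V / A = 60.5 mm.

d ≈ 60.5 mm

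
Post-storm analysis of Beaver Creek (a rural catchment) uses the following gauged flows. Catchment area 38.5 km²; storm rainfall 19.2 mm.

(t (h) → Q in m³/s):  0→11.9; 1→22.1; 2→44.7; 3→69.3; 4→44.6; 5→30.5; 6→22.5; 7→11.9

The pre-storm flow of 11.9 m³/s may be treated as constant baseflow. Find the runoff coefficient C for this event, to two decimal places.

ΣQ_DR = 162.3 m³/s; V = ΣQ_DR·Δt = 5.843 × 10^5 m³.
Runoff depth d = V / A = 15.18 mm.
C = d / P = 15.18 / 19.2 = 0.79.

C ≈ 0.79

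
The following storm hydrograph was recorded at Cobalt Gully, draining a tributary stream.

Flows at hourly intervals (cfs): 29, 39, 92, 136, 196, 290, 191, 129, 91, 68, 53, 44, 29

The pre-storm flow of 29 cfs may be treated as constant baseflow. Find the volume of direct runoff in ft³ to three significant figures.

Direct-runoff ordinates (Q − Q_b): 0.0, 10.0, 63.0, 107.0, 167.0, 261.0, 162.0, 100.0, 62.0, 39.0, 24.0, 15.0, 0.0 cfs.
ΣQ_DR = 1010 cfs.
With Δt = 1 h = 3600 s, V = ΣQ_DR · Δt = 1010 × 3600 = 3.64 × 10^6 ft³.

V ≈ 3.64 × 10^6 ft³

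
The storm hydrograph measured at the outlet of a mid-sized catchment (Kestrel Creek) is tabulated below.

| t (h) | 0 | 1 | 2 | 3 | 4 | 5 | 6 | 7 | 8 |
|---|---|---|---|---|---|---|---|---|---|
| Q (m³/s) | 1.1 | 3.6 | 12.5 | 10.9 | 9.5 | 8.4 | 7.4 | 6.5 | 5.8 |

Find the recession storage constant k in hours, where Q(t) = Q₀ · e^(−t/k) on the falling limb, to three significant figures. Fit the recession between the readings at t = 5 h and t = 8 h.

On the falling limb, Q drops from 8.4 to 5.8 m³/s between t = 5 h and t = 8 h (Δt = 3 h).
k = −Δt / ln(Q₂/Q₁) = −3 / ln(5.8/8.4) = 8.10 h.

k ≈ 8.10 h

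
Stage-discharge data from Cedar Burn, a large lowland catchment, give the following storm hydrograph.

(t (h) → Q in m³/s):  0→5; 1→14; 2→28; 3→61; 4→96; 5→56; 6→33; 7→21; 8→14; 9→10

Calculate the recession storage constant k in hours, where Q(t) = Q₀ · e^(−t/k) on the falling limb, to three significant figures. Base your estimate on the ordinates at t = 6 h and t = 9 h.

k ≈ 2.51 h

On the falling limb, Q drops from 33 to 10 m³/s between t = 6 h and t = 9 h (Δt = 3 h).
k = −Δt / ln(Q₂/Q₁) = −3 / ln(10/33) = 2.51 h.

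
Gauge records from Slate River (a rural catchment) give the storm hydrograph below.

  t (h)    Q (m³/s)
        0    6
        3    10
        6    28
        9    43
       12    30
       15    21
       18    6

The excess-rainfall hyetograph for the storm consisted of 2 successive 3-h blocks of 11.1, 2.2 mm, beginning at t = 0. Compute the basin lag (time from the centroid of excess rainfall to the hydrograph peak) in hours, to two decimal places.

t_L ≈ 7.00 h

Centroid of excess rainfall: t_c = Σ P_i·t̄_i / ΣP_i = 1.9962 h (block centres at 1.5, 4.5 h).
Hydrograph peak occurs at t = 9 h, so basin lag t_L = 9 − 1.9962 = 7.00 h.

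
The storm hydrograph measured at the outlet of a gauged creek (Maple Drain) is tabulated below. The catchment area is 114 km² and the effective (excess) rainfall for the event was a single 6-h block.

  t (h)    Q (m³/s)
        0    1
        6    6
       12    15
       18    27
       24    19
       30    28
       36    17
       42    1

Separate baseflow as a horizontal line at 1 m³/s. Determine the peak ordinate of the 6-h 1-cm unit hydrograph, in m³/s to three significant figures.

Direct runoff: 0.0, 5.0, 14.0, 26.0, 18.0, 27.0, 16.0, 0.0 m³/s; ΣQ_DR = 106.0 m³/s, peak = 27.0 m³/s.
Runoff depth d = ΣQ_DR·Δt / A = 106.0 × 21600 / (114 km²) = 20.08 mm.
The 1-cm UH is the DRH scaled by (10 mm)/d, so U_p = 27.0 × 10/20.08 = 13.4 m³/s.

U_p ≈ 13.4 m³/s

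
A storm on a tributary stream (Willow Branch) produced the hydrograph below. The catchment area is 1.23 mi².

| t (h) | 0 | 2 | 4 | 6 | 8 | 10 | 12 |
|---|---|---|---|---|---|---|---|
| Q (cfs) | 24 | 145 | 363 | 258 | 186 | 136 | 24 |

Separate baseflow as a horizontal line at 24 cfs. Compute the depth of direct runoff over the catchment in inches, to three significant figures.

Direct runoff: 0.0, 121.0, 339.0, 234.0, 162.0, 112.0, 0.0 cfs; ΣQ_DR = 968.0 cfs.
V = ΣQ_DR · Δt = 968.0 × 7200 s = 6.970 × 10^6 ft³.
Over A = 1.23 mi², depth = V / A = 2.44 in.

d ≈ 2.44 in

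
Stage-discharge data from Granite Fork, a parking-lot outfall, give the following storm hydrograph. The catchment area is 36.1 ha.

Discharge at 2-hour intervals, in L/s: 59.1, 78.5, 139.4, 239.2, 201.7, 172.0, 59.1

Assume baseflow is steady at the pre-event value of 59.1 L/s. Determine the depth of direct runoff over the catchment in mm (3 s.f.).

Direct runoff: 0.0, 19.4, 80.3, 180.1, 142.6, 112.9, 0.0 L/s; ΣQ_DR = 535.3 L/s.
V = ΣQ_DR · Δt = 535.3 × 7200 s = 3.854 × 10^6 L.
Over A = 36.1 ha, depth = V / A = 10.7 mm.

d ≈ 10.7 mm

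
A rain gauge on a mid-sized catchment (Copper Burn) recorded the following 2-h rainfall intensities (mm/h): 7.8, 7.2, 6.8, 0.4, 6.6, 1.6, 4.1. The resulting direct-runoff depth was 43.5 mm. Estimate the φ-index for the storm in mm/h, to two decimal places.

φ ≈ 2.15 mm/h

Only the 5 blocks with intensity above φ contribute runoff: 7.8, 7.2, 6.8, 6.6, 4.1 mm/h.
Σ(I−φ)·Δt = d  ⇒  (7.8+7.2+6.8+6.6+4.1 − 5φ)·2 = 43.5
φ = (32.50 − 43.5/2) / 5 = 2.15 mm/h.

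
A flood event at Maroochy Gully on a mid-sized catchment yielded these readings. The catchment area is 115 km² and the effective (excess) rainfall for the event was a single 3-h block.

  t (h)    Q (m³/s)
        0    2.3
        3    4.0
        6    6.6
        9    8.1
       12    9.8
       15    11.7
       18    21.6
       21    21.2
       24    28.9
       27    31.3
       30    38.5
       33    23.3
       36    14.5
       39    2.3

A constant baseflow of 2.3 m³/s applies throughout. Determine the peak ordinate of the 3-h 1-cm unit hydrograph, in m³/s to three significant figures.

Direct runoff: 0.0, 1.7, 4.3, 5.8, 7.5, 9.4, 19.3, 18.9, 26.6, 29.0, 36.2, 21.0, 12.2, 0.0 m³/s; ΣQ_DR = 191.9 m³/s, peak = 36.2 m³/s.
Runoff depth d = ΣQ_DR·Δt / A = 191.9 × 10800 / (115 km²) = 18.02 mm.
The 1-cm UH is the DRH scaled by (10 mm)/d, so U_p = 36.2 × 10/18.02 = 20.1 m³/s.

U_p ≈ 20.1 m³/s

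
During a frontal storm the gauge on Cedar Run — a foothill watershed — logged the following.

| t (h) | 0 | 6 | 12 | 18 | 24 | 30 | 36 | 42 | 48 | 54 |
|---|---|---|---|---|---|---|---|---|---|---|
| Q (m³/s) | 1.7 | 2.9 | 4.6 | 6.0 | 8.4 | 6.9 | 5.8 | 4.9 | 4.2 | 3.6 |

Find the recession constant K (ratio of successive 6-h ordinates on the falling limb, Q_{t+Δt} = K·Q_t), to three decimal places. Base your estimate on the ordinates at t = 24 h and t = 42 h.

Using the recession-limb readings at t = 24 h and t = 42 h: Q falls from 8.4 to 4.9 m³/s over 3 intervals.
K = (Q₂/Q₁)^(1/3) = (4.9/8.4)^(1/3) = 0.836.

K ≈ 0.836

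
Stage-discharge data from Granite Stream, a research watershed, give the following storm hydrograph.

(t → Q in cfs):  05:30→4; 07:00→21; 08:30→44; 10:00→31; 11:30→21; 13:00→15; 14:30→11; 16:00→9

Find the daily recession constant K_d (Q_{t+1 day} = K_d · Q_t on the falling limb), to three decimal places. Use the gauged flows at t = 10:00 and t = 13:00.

Between t = 10:00 and t = 13:00 the flow falls from 31 to 15 cfs over 2×1.5 h = 3 h.
Per-interval ratio K = (15/31)^(1/2) = 0.6956; K_d = K^(24/1.5) = 0.003.

K_d ≈ 0.003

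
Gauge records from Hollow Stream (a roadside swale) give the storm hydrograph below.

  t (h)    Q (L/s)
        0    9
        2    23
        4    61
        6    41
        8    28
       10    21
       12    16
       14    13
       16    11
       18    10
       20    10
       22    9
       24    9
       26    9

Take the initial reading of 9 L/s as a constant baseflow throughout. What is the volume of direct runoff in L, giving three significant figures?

V ≈ 1.04 × 10^6 L

Direct-runoff ordinates (Q − Q_b): 0.0, 14.0, 52.0, 32.0, 19.0, 12.0, 7.0, 4.0, 2.0, 1.0, 1.0, 0.0, 0.0, 0.0 L/s.
ΣQ_DR = 144.0 L/s.
With Δt = 2 h = 7200 s, V = ΣQ_DR · Δt = 144.0 × 7200 = 1.04 × 10^6 L.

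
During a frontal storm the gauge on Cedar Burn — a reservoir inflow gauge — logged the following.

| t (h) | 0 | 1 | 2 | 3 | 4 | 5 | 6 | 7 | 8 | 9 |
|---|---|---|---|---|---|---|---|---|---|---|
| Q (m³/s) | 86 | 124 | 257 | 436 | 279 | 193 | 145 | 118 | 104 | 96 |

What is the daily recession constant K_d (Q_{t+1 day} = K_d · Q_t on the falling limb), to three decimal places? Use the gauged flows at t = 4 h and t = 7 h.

Between t = 4 h and t = 7 h the flow falls from 279 to 118 m³/s over 3×1 h = 3 h.
Per-interval ratio K = (118/279)^(1/3) = 0.7506; K_d = K^(24/1) = 0.001.

K_d ≈ 0.001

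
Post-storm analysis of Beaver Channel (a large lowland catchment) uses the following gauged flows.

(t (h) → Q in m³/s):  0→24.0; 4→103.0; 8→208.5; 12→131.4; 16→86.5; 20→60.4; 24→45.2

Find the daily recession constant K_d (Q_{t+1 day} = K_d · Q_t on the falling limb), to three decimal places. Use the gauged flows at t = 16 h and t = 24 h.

K_d ≈ 0.143

Between t = 16 h and t = 24 h the flow falls from 86.5 to 45.2 m³/s over 2×4 h = 8 h.
Per-interval ratio K = (45.2/86.5)^(1/2) = 0.7229; K_d = K^(24/4) = 0.143.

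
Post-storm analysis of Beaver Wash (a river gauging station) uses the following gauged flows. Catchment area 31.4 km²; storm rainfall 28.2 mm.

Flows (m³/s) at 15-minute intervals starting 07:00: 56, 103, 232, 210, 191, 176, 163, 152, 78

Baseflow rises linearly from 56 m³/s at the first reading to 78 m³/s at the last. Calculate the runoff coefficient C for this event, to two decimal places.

C ≈ 0.77

ΣQ_DR = 758.0 m³/s; V = ΣQ_DR·Δt = 6.822 × 10^5 m³.
Runoff depth d = V / A = 21.73 mm.
C = d / P = 21.73 / 28.2 = 0.77.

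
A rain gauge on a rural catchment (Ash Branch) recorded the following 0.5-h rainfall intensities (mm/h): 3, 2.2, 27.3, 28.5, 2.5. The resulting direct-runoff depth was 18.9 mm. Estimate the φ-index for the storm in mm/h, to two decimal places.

φ ≈ 9.00 mm/h

Only the 2 blocks with intensity above φ contribute runoff: 27.3, 28.5 mm/h.
Σ(I−φ)·Δt = d  ⇒  (27.3+28.5 − 2φ)·0.5 = 18.9
φ = (55.80 − 18.9/0.5) / 2 = 9.00 mm/h.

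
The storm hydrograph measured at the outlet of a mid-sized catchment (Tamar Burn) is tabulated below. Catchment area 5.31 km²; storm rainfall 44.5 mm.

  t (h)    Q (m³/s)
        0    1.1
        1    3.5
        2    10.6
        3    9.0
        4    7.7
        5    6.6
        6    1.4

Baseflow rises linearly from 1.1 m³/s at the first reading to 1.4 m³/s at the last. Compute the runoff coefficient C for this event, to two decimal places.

ΣQ_DR = 31.15 m³/s; V = ΣQ_DR·Δt = 1.121 × 10^5 m³.
Runoff depth d = V / A = 21.12 mm.
C = d / P = 21.12 / 44.5 = 0.47.

C ≈ 0.47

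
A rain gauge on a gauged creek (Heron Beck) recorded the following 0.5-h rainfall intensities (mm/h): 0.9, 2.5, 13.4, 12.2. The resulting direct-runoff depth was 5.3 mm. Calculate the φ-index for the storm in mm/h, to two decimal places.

φ ≈ 7.50 mm/h

Only the 2 blocks with intensity above φ contribute runoff: 13.4, 12.2 mm/h.
Σ(I−φ)·Δt = d  ⇒  (13.4+12.2 − 2φ)·0.5 = 5.3
φ = (25.60 − 5.3/0.5) / 2 = 7.50 mm/h.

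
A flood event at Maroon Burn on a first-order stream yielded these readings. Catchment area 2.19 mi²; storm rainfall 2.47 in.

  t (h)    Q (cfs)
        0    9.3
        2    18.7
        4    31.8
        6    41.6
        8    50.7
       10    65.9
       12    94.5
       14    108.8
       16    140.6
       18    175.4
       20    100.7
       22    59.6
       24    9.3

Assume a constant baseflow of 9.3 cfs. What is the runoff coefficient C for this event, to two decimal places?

ΣQ_DR = 786.0 cfs; V = ΣQ_DR·Δt = 5.659 × 10^6 ft³.
Runoff depth d = V / A = 1.112 in.
C = d / P = 1.112 / 2.47 = 0.45.

C ≈ 0.45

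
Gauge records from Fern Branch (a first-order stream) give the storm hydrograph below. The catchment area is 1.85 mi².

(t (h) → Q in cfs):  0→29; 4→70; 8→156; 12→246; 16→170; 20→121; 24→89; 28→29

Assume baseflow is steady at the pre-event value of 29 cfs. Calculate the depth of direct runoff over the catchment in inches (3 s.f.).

Direct runoff: 0.0, 41.0, 127.0, 217.0, 141.0, 92.0, 60.0, 0.0 cfs; ΣQ_DR = 678.0 cfs.
V = ΣQ_DR · Δt = 678.0 × 14400 s = 9.763 × 10^6 ft³.
Over A = 1.85 mi², depth = V / A = 2.27 in.

d ≈ 2.27 in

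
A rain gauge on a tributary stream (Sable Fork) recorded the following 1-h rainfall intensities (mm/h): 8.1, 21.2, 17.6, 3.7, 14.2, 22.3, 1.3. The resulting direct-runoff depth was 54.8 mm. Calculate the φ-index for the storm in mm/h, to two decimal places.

φ ≈ 5.72 mm/h

Only the 5 blocks with intensity above φ contribute runoff: 8.1, 21.2, 17.6, 14.2, 22.3 mm/h.
Σ(I−φ)·Δt = d  ⇒  (8.1+21.2+17.6+14.2+22.3 − 5φ)·1 = 54.8
φ = (83.40 − 54.8/1) / 5 = 5.72 mm/h.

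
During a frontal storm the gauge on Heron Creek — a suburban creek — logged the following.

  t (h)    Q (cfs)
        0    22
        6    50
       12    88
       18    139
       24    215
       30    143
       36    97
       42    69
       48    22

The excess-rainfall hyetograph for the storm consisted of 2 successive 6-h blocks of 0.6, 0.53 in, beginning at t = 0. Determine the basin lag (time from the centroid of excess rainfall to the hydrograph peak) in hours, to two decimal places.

t_L ≈ 18.19 h

Centroid of excess rainfall: t_c = Σ P_i·t̄_i / ΣP_i = 5.8142 h (block centres at 3, 9 h).
Hydrograph peak occurs at t = 24 h, so basin lag t_L = 24 − 5.8142 = 18.19 h.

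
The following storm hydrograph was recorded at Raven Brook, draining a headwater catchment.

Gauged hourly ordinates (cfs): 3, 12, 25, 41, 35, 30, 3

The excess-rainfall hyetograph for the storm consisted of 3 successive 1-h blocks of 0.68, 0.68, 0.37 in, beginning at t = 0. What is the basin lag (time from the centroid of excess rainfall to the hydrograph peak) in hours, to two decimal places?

Centroid of excess rainfall: t_c = Σ P_i·t̄_i / ΣP_i = 1.3208 h (block centres at 0.5, 1.5, 2.5 h).
Hydrograph peak occurs at t = 3 h, so basin lag t_L = 3 − 1.3208 = 1.68 h.

t_L ≈ 1.68 h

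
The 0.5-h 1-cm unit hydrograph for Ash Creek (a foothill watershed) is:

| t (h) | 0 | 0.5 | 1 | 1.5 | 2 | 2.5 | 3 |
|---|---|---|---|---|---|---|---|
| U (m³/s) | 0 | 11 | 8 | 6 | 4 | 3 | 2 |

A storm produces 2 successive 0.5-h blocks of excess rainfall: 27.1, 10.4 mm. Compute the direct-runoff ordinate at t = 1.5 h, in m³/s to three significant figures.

Q ≈ 24.6 m³/s

By discrete convolution, Q_j = Σ (P_i / 10 mm) · U_{j−i}.
At t = 1.5 h (j=3): Q = (27.1/10)·6 + (10.4/10)·8 = 24.6 m³/s.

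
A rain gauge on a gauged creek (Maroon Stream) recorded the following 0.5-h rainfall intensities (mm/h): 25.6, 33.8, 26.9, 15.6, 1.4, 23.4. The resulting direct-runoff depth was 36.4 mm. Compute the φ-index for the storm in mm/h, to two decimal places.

φ ≈ 10.50 mm/h

Only the 5 blocks with intensity above φ contribute runoff: 25.6, 33.8, 26.9, 15.6, 23.4 mm/h.
Σ(I−φ)·Δt = d  ⇒  (25.6+33.8+26.9+15.6+23.4 − 5φ)·0.5 = 36.4
φ = (125.3 − 36.4/0.5) / 5 = 10.50 mm/h.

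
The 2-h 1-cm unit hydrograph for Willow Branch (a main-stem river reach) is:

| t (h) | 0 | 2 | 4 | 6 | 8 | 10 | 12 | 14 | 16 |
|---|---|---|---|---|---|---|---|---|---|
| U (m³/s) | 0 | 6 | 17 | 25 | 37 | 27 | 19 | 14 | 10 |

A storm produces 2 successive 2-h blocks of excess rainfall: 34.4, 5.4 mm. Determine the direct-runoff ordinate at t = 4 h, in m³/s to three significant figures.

Q ≈ 61.7 m³/s

By discrete convolution, Q_j = Σ (P_i / 10 mm) · U_{j−i}.
At t = 4 h (j=2): Q = (34.4/10)·17 + (5.4/10)·6 = 61.7 m³/s.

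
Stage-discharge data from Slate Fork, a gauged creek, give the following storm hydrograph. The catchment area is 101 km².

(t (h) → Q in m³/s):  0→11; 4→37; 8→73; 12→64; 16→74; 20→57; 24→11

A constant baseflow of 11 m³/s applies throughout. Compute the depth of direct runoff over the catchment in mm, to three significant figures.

Direct runoff: 0.0, 26.0, 62.0, 53.0, 63.0, 46.0, 0.0 m³/s; ΣQ_DR = 250.0 m³/s.
V = ΣQ_DR · Δt = 250.0 × 14400 s = 3.600 × 10^6 m³.
Over A = 101 km², depth = V / A = 35.6 mm.

d ≈ 35.6 mm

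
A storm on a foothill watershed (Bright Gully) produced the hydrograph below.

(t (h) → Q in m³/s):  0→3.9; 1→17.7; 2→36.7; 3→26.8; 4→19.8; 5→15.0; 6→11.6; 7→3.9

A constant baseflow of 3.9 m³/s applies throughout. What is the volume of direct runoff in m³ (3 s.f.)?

V ≈ 3.75 × 10^5 m³

Direct-runoff ordinates (Q − Q_b): 0.0, 13.8, 32.8, 22.9, 15.9, 11.1, 7.7, 0.0 m³/s.
ΣQ_DR = 104.2 m³/s.
With Δt = 1 h = 3600 s, V = ΣQ_DR · Δt = 104.2 × 3600 = 3.75 × 10^5 m³.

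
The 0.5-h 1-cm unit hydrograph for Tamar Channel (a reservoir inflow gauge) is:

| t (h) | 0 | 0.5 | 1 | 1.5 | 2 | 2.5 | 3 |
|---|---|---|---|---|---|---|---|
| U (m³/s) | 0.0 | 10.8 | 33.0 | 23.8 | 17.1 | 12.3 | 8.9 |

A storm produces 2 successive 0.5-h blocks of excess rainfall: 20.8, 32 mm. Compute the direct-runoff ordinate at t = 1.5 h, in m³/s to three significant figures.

Q ≈ 155 m³/s

By discrete convolution, Q_j = Σ (P_i / 10 mm) · U_{j−i}.
At t = 1.5 h (j=3): Q = (20.8/10)·23.8 + (32/10)·33.0 = 155 m³/s.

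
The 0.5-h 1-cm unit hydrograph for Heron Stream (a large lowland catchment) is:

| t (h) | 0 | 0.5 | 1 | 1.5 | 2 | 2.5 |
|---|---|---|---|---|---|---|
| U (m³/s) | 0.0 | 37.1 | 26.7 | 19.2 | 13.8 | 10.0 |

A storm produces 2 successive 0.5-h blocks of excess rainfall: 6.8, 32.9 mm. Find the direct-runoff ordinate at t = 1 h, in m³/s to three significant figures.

By discrete convolution, Q_j = Σ (P_i / 10 mm) · U_{j−i}.
At t = 1 h (j=2): Q = (6.8/10)·26.7 + (32.9/10)·37.1 = 140 m³/s.

Q ≈ 140 m³/s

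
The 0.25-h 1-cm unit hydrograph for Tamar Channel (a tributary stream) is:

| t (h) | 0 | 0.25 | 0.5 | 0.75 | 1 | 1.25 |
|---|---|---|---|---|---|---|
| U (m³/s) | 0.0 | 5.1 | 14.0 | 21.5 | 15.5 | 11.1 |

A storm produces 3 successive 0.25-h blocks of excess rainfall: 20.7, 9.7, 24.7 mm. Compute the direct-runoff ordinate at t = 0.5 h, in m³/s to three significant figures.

Q ≈ 33.9 m³/s

By discrete convolution, Q_j = Σ (P_i / 10 mm) · U_{j−i}.
At t = 0.5 h (j=2): Q = (20.7/10)·14.0 + (9.7/10)·5.1 + (24.7/10)·0.0 = 33.9 m³/s.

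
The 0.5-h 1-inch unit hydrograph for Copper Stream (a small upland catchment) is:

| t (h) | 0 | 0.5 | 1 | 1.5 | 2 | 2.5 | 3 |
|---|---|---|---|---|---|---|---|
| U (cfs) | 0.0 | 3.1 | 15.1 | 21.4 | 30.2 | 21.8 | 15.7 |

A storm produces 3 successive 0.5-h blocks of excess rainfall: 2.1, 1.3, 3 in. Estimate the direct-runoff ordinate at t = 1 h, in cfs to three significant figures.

Q ≈ 35.7 cfs

By discrete convolution, Q_j = Σ (P_i / 1 in) · U_{j−i}.
At t = 1 h (j=2): Q = (2.1/1)·15.1 + (1.3/1)·3.1 + (3/1)·0.0 = 35.7 cfs.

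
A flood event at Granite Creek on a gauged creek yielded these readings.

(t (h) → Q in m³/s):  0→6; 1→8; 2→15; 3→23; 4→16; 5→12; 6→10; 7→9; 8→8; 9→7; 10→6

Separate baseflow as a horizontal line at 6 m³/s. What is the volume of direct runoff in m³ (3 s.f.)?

V ≈ 1.94 × 10^5 m³

Direct-runoff ordinates (Q − Q_b): 0.0, 2.0, 9.0, 17.0, 10.0, 6.0, 4.0, 3.0, 2.0, 1.0, 0.0 m³/s.
ΣQ_DR = 54.00 m³/s.
With Δt = 1 h = 3600 s, V = ΣQ_DR · Δt = 54.00 × 3600 = 1.94 × 10^5 m³.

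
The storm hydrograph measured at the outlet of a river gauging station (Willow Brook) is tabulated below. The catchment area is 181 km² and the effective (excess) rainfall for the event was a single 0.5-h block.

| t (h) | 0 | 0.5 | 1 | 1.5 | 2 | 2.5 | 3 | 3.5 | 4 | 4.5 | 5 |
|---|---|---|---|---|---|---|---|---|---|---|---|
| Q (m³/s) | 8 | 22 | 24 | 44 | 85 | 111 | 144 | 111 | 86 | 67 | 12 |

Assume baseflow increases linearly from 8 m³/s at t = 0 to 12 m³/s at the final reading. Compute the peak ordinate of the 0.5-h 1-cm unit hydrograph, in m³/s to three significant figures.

Direct runoff: 0.00, 13.60, 15.20, 34.80, 75.40, 101.00, 133.60, 100.20, 74.80, 55.40, 0.00 m³/s; ΣQ_DR = 604.0 m³/s, peak = 133.60 m³/s.
Runoff depth d = ΣQ_DR·Δt / A = 604.0 × 1800 / (181 km²) = 6.007 mm.
The 1-cm UH is the DRH scaled by (10 mm)/d, so U_p = 133.60 × 10/6.007 = 222 m³/s.

U_p ≈ 222 m³/s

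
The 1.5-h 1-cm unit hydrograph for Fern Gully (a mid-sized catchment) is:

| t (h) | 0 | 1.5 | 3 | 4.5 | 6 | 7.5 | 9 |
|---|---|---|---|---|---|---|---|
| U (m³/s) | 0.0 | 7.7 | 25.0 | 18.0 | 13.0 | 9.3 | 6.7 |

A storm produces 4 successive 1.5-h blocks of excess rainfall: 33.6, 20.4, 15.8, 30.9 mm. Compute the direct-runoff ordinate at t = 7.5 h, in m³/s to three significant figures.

By discrete convolution, Q_j = Σ (P_i / 10 mm) · U_{j−i}.
At t = 7.5 h (j=5): Q = (33.6/10)·9.3 + (20.4/10)·13.0 + (15.8/10)·18.0 + (30.9/10)·25.0 = 163 m³/s.

Q ≈ 163 m³/s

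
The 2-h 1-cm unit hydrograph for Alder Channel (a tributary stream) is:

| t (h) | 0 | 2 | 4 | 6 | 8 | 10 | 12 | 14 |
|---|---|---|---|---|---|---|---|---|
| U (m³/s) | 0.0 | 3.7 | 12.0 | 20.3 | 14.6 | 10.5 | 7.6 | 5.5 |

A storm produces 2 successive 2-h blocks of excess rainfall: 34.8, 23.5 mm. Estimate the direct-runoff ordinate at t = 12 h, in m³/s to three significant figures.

Q ≈ 51.1 m³/s

By discrete convolution, Q_j = Σ (P_i / 10 mm) · U_{j−i}.
At t = 12 h (j=6): Q = (34.8/10)·7.6 + (23.5/10)·10.5 = 51.1 m³/s.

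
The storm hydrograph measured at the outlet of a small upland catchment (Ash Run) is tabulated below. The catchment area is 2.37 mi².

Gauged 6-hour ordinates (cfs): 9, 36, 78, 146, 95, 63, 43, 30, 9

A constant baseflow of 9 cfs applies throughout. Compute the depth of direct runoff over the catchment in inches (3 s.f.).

Direct runoff: 0.0, 27.0, 69.0, 137.0, 86.0, 54.0, 34.0, 21.0, 0.0 cfs; ΣQ_DR = 428.0 cfs.
V = ΣQ_DR · Δt = 428.0 × 21600 s = 9.245 × 10^6 ft³.
Over A = 2.37 mi², depth = V / A = 1.68 in.

d ≈ 1.68 in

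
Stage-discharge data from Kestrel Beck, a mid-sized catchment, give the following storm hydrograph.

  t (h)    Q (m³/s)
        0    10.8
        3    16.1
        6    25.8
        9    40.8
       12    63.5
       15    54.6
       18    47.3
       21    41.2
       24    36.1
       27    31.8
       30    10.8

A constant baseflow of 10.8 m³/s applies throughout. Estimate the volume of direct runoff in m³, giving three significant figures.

Direct-runoff ordinates (Q − Q_b): 0.0, 5.3, 15.0, 30.0, 52.7, 43.8, 36.5, 30.4, 25.3, 21.0, 0.0 m³/s.
ΣQ_DR = 260.0 m³/s.
With Δt = 3 h = 10800 s, V = ΣQ_DR · Δt = 260.0 × 10800 = 2.81 × 10^6 m³.

V ≈ 2.81 × 10^6 m³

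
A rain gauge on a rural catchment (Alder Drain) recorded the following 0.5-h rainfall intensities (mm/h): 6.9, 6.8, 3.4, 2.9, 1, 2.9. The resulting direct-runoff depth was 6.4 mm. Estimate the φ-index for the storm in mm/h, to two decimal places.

Only the 5 blocks with intensity above φ contribute runoff: 6.9, 6.8, 3.4, 2.9, 2.9 mm/h.
Σ(I−φ)·Δt = d  ⇒  (6.9+6.8+3.4+2.9+2.9 − 5φ)·0.5 = 6.4
φ = (22.90 − 6.4/0.5) / 5 = 2.02 mm/h.

φ ≈ 2.02 mm/h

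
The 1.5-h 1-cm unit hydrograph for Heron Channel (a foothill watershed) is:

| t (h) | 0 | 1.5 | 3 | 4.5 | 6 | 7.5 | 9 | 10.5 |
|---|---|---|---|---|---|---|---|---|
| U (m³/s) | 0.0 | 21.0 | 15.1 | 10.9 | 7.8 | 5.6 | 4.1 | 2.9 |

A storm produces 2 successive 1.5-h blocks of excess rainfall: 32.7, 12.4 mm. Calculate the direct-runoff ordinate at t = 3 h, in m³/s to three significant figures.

By discrete convolution, Q_j = Σ (P_i / 10 mm) · U_{j−i}.
At t = 3 h (j=2): Q = (32.7/10)·15.1 + (12.4/10)·21.0 = 75.4 m³/s.

Q ≈ 75.4 m³/s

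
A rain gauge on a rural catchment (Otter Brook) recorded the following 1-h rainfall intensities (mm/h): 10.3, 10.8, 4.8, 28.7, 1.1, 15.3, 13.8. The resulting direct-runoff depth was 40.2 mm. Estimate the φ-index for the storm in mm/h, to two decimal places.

φ ≈ 7.74 mm/h

Only the 5 blocks with intensity above φ contribute runoff: 10.3, 10.8, 28.7, 15.3, 13.8 mm/h.
Σ(I−φ)·Δt = d  ⇒  (10.3+10.8+28.7+15.3+13.8 − 5φ)·1 = 40.2
φ = (78.90 − 40.2/1) / 5 = 7.74 mm/h.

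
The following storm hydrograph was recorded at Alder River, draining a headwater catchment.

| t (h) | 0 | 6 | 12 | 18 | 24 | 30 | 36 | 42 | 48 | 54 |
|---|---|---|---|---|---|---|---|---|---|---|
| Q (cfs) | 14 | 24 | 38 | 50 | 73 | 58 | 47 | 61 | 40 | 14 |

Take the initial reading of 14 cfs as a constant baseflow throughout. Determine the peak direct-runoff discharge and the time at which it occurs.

Q_p = 59.0 cfs at t = 24 h

Subtracting baseflow gives direct-runoff ordinates: 0.0, 10.0, 24.0, 36.0, 59.0, 44.0, 33.0, 47.0, 26.0, 0.0 cfs.
The maximum is 59.0 cfs, occurring at the reading for t = 24 h.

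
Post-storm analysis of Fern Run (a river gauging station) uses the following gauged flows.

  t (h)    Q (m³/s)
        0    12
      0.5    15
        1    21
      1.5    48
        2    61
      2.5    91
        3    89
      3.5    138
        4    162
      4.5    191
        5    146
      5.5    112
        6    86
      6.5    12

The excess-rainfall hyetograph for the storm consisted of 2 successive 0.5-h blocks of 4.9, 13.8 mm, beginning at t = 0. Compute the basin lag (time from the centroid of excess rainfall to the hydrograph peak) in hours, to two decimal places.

t_L ≈ 3.88 h

Centroid of excess rainfall: t_c = Σ P_i·t̄_i / ΣP_i = 0.6190 h (block centres at 0.25, 0.75 h).
Hydrograph peak occurs at t = 4.5 h, so basin lag t_L = 4.5 − 0.6190 = 3.88 h.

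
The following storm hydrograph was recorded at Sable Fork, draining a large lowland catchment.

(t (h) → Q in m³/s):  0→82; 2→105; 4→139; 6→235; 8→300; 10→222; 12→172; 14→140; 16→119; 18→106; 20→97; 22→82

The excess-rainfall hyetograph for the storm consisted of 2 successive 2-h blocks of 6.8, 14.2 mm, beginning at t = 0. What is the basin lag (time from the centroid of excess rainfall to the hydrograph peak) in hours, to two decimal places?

Centroid of excess rainfall: t_c = Σ P_i·t̄_i / ΣP_i = 2.3524 h (block centres at 1, 3 h).
Hydrograph peak occurs at t = 8 h, so basin lag t_L = 8 − 2.3524 = 5.65 h.

t_L ≈ 5.65 h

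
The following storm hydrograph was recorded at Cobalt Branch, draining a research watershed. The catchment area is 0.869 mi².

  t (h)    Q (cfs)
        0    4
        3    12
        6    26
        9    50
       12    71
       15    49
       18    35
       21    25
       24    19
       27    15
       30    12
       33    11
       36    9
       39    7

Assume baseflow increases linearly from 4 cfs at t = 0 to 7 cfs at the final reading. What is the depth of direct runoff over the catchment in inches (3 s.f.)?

Direct runoff: 0.00, 7.77, 21.54, 45.31, 66.08, 43.85, 29.62, 19.38, 13.15, 8.92, 5.69, 4.46, 2.23, 0.00 cfs; ΣQ_DR = 268.0 cfs.
V = ΣQ_DR · Δt = 268.0 × 10800 s = 2.894 × 10^6 ft³.
Over A = 0.869 mi², depth = V / A = 1.43 in.

d ≈ 1.43 in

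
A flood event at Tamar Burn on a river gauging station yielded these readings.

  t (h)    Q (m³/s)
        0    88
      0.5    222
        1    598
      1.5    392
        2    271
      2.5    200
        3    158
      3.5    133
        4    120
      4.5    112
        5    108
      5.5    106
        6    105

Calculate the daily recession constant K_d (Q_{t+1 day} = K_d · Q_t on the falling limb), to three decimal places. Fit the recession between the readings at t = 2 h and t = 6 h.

K_d ≈ 0.003

Between t = 2 h and t = 6 h the flow falls from 271 to 105 m³/s over 8×0.5 h = 4 h.
Per-interval ratio K = (105/271)^(1/8) = 0.8882; K_d = K^(24/0.5) = 0.003.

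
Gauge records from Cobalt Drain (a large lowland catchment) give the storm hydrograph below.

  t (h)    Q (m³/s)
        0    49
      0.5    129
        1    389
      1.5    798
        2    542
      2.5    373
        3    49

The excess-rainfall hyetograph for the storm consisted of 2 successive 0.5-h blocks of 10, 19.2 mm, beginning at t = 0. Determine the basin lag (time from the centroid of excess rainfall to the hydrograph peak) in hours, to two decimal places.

Centroid of excess rainfall: t_c = Σ P_i·t̄_i / ΣP_i = 0.5788 h (block centres at 0.25, 0.75 h).
Hydrograph peak occurs at t = 1.5 h, so basin lag t_L = 1.5 − 0.5788 = 0.92 h.

t_L ≈ 0.92 h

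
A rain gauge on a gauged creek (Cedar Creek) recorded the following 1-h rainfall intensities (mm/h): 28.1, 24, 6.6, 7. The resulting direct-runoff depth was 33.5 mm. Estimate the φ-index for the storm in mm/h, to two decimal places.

Only the 2 blocks with intensity above φ contribute runoff: 28.1, 24 mm/h.
Σ(I−φ)·Δt = d  ⇒  (28.1+24 − 2φ)·1 = 33.5
φ = (52.10 − 33.5/1) / 2 = 9.30 mm/h.

φ ≈ 9.30 mm/h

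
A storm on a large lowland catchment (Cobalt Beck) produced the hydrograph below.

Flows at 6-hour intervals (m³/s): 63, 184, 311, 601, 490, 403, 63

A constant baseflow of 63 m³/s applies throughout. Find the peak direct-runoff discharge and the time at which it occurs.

Q_p = 538.0 m³/s at t = 18 h

Subtracting baseflow gives direct-runoff ordinates: 0.0, 121.0, 248.0, 538.0, 427.0, 340.0, 0.0 m³/s.
The maximum is 538.0 m³/s, occurring at the reading for t = 18 h.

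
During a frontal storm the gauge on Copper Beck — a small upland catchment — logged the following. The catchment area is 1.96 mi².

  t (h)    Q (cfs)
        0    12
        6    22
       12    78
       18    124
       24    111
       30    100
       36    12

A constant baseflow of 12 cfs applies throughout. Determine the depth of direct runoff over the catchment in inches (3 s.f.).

Direct runoff: 0.0, 10.0, 66.0, 112.0, 99.0, 88.0, 0.0 cfs; ΣQ_DR = 375.0 cfs.
V = ΣQ_DR · Δt = 375.0 × 21600 s = 8.100 × 10^6 ft³.
Over A = 1.96 mi², depth = V / A = 1.78 in.

d ≈ 1.78 in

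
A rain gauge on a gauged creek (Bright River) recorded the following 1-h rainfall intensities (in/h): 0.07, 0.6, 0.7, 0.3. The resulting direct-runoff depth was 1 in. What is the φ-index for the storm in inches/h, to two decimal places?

Only the 3 blocks with intensity above φ contribute runoff: 0.6, 0.7, 0.3 in/h.
Σ(I−φ)·Δt = d  ⇒  (0.6+0.7+0.3 − 3φ)·1 = 1
φ = (1.600 − 1/1) / 3 = 0.20 in/h.

φ ≈ 0.20 in/h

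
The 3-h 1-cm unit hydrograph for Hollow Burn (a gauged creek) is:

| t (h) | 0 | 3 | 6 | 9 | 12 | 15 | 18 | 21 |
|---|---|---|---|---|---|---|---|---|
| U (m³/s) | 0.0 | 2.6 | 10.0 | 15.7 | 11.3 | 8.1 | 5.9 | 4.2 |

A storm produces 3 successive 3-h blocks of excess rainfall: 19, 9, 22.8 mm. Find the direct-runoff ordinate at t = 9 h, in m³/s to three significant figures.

Q ≈ 44.8 m³/s

By discrete convolution, Q_j = Σ (P_i / 10 mm) · U_{j−i}.
At t = 9 h (j=3): Q = (19/10)·15.7 + (9/10)·10.0 + (22.8/10)·2.6 = 44.8 m³/s.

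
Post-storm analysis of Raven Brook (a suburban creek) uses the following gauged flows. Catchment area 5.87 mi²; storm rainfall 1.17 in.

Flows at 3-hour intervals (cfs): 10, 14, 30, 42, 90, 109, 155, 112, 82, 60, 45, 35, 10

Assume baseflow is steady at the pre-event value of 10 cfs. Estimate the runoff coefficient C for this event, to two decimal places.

ΣQ_DR = 664.0 cfs; V = ΣQ_DR·Δt = 7.171 × 10^6 ft³.
Runoff depth d = V / A = 0.5259 in.
C = d / P = 0.5259 / 1.17 = 0.45.

C ≈ 0.45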